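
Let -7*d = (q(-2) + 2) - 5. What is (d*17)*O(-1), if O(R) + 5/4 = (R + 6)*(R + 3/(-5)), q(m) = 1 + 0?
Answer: -629/14 ≈ -44.929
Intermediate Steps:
q(m) = 1
O(R) = -5/4 + (6 + R)*(-⅗ + R) (O(R) = -5/4 + (R + 6)*(R + 3/(-5)) = -5/4 + (6 + R)*(R + 3*(-⅕)) = -5/4 + (6 + R)*(R - ⅗) = -5/4 + (6 + R)*(-⅗ + R))
d = 2/7 (d = -((1 + 2) - 5)/7 = -(3 - 5)/7 = -⅐*(-2) = 2/7 ≈ 0.28571)
(d*17)*O(-1) = ((2/7)*17)*(-97/20 + (-1)² + (27/5)*(-1)) = 34*(-97/20 + 1 - 27/5)/7 = (34/7)*(-37/4) = -629/14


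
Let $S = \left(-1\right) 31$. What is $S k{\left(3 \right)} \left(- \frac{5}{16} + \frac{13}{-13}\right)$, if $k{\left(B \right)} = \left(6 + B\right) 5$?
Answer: $\frac{29295}{16} \approx 1830.9$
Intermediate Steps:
$k{\left(B \right)} = 30 + 5 B$
$S = -31$
$S k{\left(3 \right)} \left(- \frac{5}{16} + \frac{13}{-13}\right) = - 31 \left(30 + 5 \cdot 3\right) \left(- \frac{5}{16} + \frac{13}{-13}\right) = - 31 \left(30 + 15\right) \left(\left(-5\right) \frac{1}{16} + 13 \left(- \frac{1}{13}\right)\right) = \left(-31\right) 45 \left(- \frac{5}{16} - 1\right) = \left(-1395\right) \left(- \frac{21}{16}\right) = \frac{29295}{16}$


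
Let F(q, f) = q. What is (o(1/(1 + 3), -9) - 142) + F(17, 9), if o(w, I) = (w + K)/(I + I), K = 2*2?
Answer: -9017/72 ≈ -125.24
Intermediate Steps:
K = 4
o(w, I) = (4 + w)/(2*I) (o(w, I) = (w + 4)/(I + I) = (4 + w)/((2*I)) = (4 + w)*(1/(2*I)) = (4 + w)/(2*I))
(o(1/(1 + 3), -9) - 142) + F(17, 9) = ((½)*(4 + 1/(1 + 3))/(-9) - 142) + 17 = ((½)*(-⅑)*(4 + 1/4) - 142) + 17 = ((½)*(-⅑)*(4 + ¼) - 142) + 17 = ((½)*(-⅑)*(17/4) - 142) + 17 = (-17/72 - 142) + 17 = -10241/72 + 17 = -9017/72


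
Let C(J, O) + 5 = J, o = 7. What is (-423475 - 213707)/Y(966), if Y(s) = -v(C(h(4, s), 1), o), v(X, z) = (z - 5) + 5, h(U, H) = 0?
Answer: 91026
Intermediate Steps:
C(J, O) = -5 + J
v(X, z) = z (v(X, z) = (-5 + z) + 5 = z)
Y(s) = -7 (Y(s) = -1*7 = -7)
(-423475 - 213707)/Y(966) = (-423475 - 213707)/(-7) = -637182*(-⅐) = 91026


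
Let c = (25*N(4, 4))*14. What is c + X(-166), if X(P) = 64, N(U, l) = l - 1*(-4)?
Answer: 2864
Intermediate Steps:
N(U, l) = 4 + l (N(U, l) = l + 4 = 4 + l)
c = 2800 (c = (25*(4 + 4))*14 = (25*8)*14 = 200*14 = 2800)
c + X(-166) = 2800 + 64 = 2864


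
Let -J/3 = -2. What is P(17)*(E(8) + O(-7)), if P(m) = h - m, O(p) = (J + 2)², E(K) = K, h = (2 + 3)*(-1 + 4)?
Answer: -144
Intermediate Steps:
J = 6 (J = -3*(-2) = 6)
h = 15 (h = 5*3 = 15)
O(p) = 64 (O(p) = (6 + 2)² = 8² = 64)
P(m) = 15 - m
P(17)*(E(8) + O(-7)) = (15 - 1*17)*(8 + 64) = (15 - 17)*72 = -2*72 = -144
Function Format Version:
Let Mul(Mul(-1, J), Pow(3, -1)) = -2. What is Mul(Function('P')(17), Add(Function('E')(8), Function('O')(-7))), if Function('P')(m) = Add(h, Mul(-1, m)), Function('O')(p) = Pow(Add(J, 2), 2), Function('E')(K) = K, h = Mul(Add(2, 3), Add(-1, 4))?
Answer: -144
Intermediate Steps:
J = 6 (J = Mul(-3, -2) = 6)
h = 15 (h = Mul(5, 3) = 15)
Function('O')(p) = 64 (Function('O')(p) = Pow(Add(6, 2), 2) = Pow(8, 2) = 64)
Function('P')(m) = Add(15, Mul(-1, m))
Mul(Function('P')(17), Add(Function('E')(8), Function('O')(-7))) = Mul(Add(15, Mul(-1, 17)), Add(8, 64)) = Mul(Add(15, -17), 72) = Mul(-2, 72) = -144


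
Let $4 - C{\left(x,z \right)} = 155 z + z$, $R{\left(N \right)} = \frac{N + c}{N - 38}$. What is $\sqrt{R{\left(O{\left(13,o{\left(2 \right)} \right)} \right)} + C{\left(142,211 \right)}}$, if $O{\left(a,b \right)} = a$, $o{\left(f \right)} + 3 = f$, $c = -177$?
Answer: $\frac{18 i \sqrt{2539}}{5} \approx 181.4 i$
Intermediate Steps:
$o{\left(f \right)} = -3 + f$
$R{\left(N \right)} = \frac{-177 + N}{-38 + N}$ ($R{\left(N \right)} = \frac{N - 177}{N - 38} = \frac{-177 + N}{-38 + N}$)
$C{\left(x,z \right)} = 4 - 156 z$ ($C{\left(x,z \right)} = 4 - \left(155 z + z\right) = 4 - 156 z$)
$\sqrt{R{\left(O{\left(13,o{\left(2 \right)} \right)} \right)} + C{\left(142,211 \right)}} = \sqrt{\frac{-177 + 13}{-38 + 13} + \left(4 - 32916\right)} = \sqrt{\frac{1}{-25} \left(-164\right) + \left(4 - 32916\right)} = \sqrt{\left(- \frac{1}{25}\right) \left(-164\right) - 32912} = \sqrt{\frac{164}{25} - 32912} = \sqrt{- \frac{822636}{25}} = \frac{18 i \sqrt{2539}}{5}$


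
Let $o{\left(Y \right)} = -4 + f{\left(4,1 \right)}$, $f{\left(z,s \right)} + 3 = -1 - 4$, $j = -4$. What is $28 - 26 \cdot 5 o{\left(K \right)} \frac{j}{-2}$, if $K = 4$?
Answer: $3148$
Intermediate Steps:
$f{\left(z,s \right)} = -8$ ($f{\left(z,s \right)} = -3 - 5 = -8$)
$o{\left(Y \right)} = -12$ ($o{\left(Y \right)} = -4 - 8 = -12$)
$28 - 26 \cdot 5 o{\left(K \right)} \frac{j}{-2} = 28 - 26 \cdot 5 \left(-12\right) \left(- \frac{4}{-2}\right) = 28 - 26 \left(- 60 \left(\left(-4\right) \left(- \frac{1}{2}\right)\right)\right) = 28 - 26 \left(\left(-60\right) 2\right) = 28 - -3120 = 28 + 3120 = 3148$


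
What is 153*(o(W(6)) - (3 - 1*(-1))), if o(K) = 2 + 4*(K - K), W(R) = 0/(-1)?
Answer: -306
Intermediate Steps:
W(R) = 0 (W(R) = 0*(-1) = 0)
o(K) = 2 (o(K) = 2 + 4*0 = 2 + 0 = 2)
153*(o(W(6)) - (3 - 1*(-1))) = 153*(2 - (3 - 1*(-1))) = 153*(2 - (3 + 1)) = 153*(2 - 1*4) = 153*(2 - 4) = 153*(-2) = -306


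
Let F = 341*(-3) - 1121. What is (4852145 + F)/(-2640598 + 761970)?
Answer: -4850001/1878628 ≈ -2.5817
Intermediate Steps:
F = -2144 (F = -1023 - 1121 = -2144)
(4852145 + F)/(-2640598 + 761970) = (4852145 - 2144)/(-2640598 + 761970) = 4850001/(-1878628) = 4850001*(-1/1878628) = -4850001/1878628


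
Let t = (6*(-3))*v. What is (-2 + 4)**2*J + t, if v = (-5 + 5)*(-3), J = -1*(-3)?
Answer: 12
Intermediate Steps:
J = 3
v = 0 (v = 0*(-3) = 0)
t = 0 (t = (6*(-3))*0 = -18*0 = 0)
(-2 + 4)**2*J + t = (-2 + 4)**2*3 + 0 = 2**2*3 + 0 = 4*3 + 0 = 12 + 0 = 12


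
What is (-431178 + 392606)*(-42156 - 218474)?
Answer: 10053020360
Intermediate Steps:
(-431178 + 392606)*(-42156 - 218474) = -38572*(-260630) = 10053020360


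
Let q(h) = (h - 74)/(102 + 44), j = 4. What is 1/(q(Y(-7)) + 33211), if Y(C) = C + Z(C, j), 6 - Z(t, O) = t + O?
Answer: 73/2424367 ≈ 3.0111e-5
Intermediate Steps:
Z(t, O) = 6 - O - t (Z(t, O) = 6 - (t + O) = 6 - (O + t) = 6 + (-O - t) = 6 - O - t)
Y(C) = 2 (Y(C) = C + (6 - 1*4 - C) = C + (6 - 4 - C) = C + (2 - C) = 2)
q(h) = -37/73 + h/146 (q(h) = (-74 + h)/146 = (-74 + h)*(1/146) = -37/73 + h/146)
1/(q(Y(-7)) + 33211) = 1/((-37/73 + (1/146)*2) + 33211) = 1/((-37/73 + 1/73) + 33211) = 1/(-36/73 + 33211) = 1/(2424367/73) = 73/2424367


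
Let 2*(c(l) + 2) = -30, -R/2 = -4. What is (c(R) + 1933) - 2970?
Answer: -1054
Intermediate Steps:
R = 8 (R = -2*(-4) = 8)
c(l) = -17 (c(l) = -2 + (1/2)*(-30) = -2 - 15 = -17)
(c(R) + 1933) - 2970 = (-17 + 1933) - 2970 = 1916 - 2970 = -1054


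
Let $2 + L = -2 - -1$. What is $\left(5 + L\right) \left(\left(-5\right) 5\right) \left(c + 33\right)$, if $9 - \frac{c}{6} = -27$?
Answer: $-12450$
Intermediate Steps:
$c = 216$ ($c = 54 - -162 = 54 + 162 = 216$)
$L = -3$ ($L = -2 - 1 = -3$)
$\left(5 + L\right) \left(\left(-5\right) 5\right) \left(c + 33\right) = \left(5 - 3\right) \left(\left(-5\right) 5\right) \left(216 + 33\right) = 2 \left(-25\right) 249 = \left(-50\right) 249 = -12450$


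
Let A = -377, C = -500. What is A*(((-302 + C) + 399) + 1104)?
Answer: -264277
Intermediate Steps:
A*(((-302 + C) + 399) + 1104) = -377*(((-302 - 500) + 399) + 1104) = -377*((-802 + 399) + 1104) = -377*(-403 + 1104) = -377*701 = -264277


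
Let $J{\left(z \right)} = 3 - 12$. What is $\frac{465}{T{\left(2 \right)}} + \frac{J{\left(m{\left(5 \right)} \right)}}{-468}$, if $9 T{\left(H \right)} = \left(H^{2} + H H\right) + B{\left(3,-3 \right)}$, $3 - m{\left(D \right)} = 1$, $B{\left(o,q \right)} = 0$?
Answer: $\frac{54407}{104} \approx 523.14$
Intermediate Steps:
$m{\left(D \right)} = 2$ ($m{\left(D \right)} = 3 - 1 = 2$)
$J{\left(z \right)} = -9$ ($J{\left(z \right)} = 3 - 12 = -9$)
$T{\left(H \right)} = \frac{2 H^{2}}{9}$ ($T{\left(H \right)} = \frac{\left(H^{2} + H H\right) + 0}{9} = \frac{\left(H^{2} + H^{2}\right) + 0}{9} = \frac{2 H^{2} + 0}{9} = \frac{2 H^{2}}{9}$)
$\frac{465}{T{\left(2 \right)}} + \frac{J{\left(m{\left(5 \right)} \right)}}{-468} = \frac{465}{\frac{2}{9} \cdot 2^{2}} - \frac{9}{-468} = \frac{465}{\frac{2}{9} \cdot 4} - - \frac{1}{52} = \frac{465}{\frac{8}{9}} + \frac{1}{52} = 465 \cdot \frac{9}{8} + \frac{1}{52} = \frac{4185}{8} + \frac{1}{52} = \frac{54407}{104}$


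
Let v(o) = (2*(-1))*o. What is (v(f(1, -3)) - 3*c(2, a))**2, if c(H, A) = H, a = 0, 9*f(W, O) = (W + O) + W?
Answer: 2704/81 ≈ 33.383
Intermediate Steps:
f(W, O) = O/9 + 2*W/9 (f(W, O) = ((W + O) + W)/9 = ((O + W) + W)/9 = (O + 2*W)/9 = O/9 + 2*W/9)
v(o) = -2*o
(v(f(1, -3)) - 3*c(2, a))**2 = (-2*((1/9)*(-3) + (2/9)*1) - 3*2)**2 = (-2*(-1/3 + 2/9) - 6)**2 = (-2*(-1/9) - 6)**2 = (2/9 - 6)**2 = (-52/9)**2 = 2704/81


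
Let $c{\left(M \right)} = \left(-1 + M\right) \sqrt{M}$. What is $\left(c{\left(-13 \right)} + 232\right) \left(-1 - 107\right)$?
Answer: $-25056 + 1512 i \sqrt{13} \approx -25056.0 + 5451.6 i$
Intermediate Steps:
$c{\left(M \right)} = \sqrt{M} \left(-1 + M\right)$
$\left(c{\left(-13 \right)} + 232\right) \left(-1 - 107\right) = \left(\sqrt{-13} \left(-1 - 13\right) + 232\right) \left(-1 - 107\right) = \left(i \sqrt{13} \left(-14\right) + 232\right) \left(-108\right) = \left(- 14 i \sqrt{13} + 232\right) \left(-108\right) = \left(232 - 14 i \sqrt{13}\right) \left(-108\right) = -25056 + 1512 i \sqrt{13}$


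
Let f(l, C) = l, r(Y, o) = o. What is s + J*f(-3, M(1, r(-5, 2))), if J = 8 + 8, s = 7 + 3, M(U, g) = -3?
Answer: -38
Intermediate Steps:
s = 10
J = 16
s + J*f(-3, M(1, r(-5, 2))) = 10 + 16*(-3) = 10 - 48 = -38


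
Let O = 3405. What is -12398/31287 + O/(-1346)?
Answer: -123219943/42112302 ≈ -2.9260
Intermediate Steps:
-12398/31287 + O/(-1346) = -12398/31287 + 3405/(-1346) = -12398*1/31287 + 3405*(-1/1346) = -12398/31287 - 3405/1346 = -123219943/42112302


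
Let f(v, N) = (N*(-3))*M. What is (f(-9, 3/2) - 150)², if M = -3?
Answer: 74529/4 ≈ 18632.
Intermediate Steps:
f(v, N) = 9*N (f(v, N) = (N*(-3))*(-3) = -3*N*(-3) = 9*N)
(f(-9, 3/2) - 150)² = (9*(3/2) - 150)² = (27/2 - 150)² = (-273/2)² = 74529/4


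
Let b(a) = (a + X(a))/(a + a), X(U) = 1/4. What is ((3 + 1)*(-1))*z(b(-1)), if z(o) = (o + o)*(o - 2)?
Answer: 39/8 ≈ 4.8750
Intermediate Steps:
X(U) = ¼
b(a) = (¼ + a)/(2*a) (b(a) = (a + ¼)/(a + a) = (¼ + a)/((2*a)) = (¼ + a)*(1/(2*a)) = (¼ + a)/(2*a))
z(o) = 2*o*(-2 + o) (z(o) = (2*o)*(-2 + o) = 2*o*(-2 + o))
((3 + 1)*(-1))*z(b(-1)) = ((3 + 1)*(-1))*(2*((⅛)*(1 + 4*(-1))/(-1))*(-2 + (⅛)*(1 + 4*(-1))/(-1))) = (4*(-1))*(2*((⅛)*(-1)*(1 - 4))*(-2 + (⅛)*(-1)*(1 - 4))) = -8*(⅛)*(-1)*(-3)*(-2 + (⅛)*(-1)*(-3)) = -8*3*(-2 + 3/8)/8 = -8*3*(-13)/(8*8) = -4*(-39/32) = 39/8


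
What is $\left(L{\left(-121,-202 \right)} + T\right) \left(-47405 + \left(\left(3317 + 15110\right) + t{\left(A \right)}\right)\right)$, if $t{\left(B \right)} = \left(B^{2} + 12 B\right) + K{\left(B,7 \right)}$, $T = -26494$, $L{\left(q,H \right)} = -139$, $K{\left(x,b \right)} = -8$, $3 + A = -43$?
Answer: $730330126$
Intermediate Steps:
$A = -46$ ($A = -3 - 43 = -46$)
$t{\left(B \right)} = -8 + B^{2} + 12 B$ ($t{\left(B \right)} = \left(B^{2} + 12 B\right) - 8 = -8 + B^{2} + 12 B$)
$\left(L{\left(-121,-202 \right)} + T\right) \left(-47405 + \left(\left(3317 + 15110\right) + t{\left(A \right)}\right)\right) = \left(-139 - 26494\right) \left(-47405 + \left(\left(3317 + 15110\right) + \left(-8 + \left(-46\right)^{2} + 12 \left(-46\right)\right)\right)\right) = - 26633 \left(-47405 + \left(18427 - -1556\right)\right) = - 26633 \left(-47405 + \left(18427 + 1556\right)\right) = - 26633 \left(-47405 + 19983\right) = \left(-26633\right) \left(-27422\right) = 730330126$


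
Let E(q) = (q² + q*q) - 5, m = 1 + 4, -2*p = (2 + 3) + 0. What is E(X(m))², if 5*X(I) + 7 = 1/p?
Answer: 149769/390625 ≈ 0.38341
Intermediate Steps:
p = -5/2 (p = -((2 + 3) + 0)/2 = -(5 + 0)/2 = -½*5 = -5/2 ≈ -2.5000)
m = 5
X(I) = -37/25 (X(I) = -7/5 + 1/(5*(-5/2)) = -7/5 + (⅕)*(-⅖) = -7/5 - 2/25 = -37/25)
E(q) = -5 + 2*q² (E(q) = (q² + q²) - 5 = 2*q² - 5 = -5 + 2*q²)
E(X(m))² = (-5 + 2*(-37/25)²)² = (-5 + 2*(1369/625))² = (-5 + 2738/625)² = (-387/625)² = 149769/390625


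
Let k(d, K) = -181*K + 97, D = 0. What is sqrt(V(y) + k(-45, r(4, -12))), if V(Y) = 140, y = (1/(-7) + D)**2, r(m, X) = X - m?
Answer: sqrt(3133) ≈ 55.973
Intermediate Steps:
y = 1/49 (y = (1/(-7) + 0)**2 = (1*(-1/7) + 0)**2 = (-1/7 + 0)**2 = (-1/7)**2 = 1/49 ≈ 0.020408)
k(d, K) = 97 - 181*K
sqrt(V(y) + k(-45, r(4, -12))) = sqrt(140 + (97 - 181*(-12 - 1*4))) = sqrt(140 + (97 - 181*(-12 - 4))) = sqrt(140 + (97 - 181*(-16))) = sqrt(140 + (97 + 2896)) = sqrt(140 + 2993) = sqrt(3133)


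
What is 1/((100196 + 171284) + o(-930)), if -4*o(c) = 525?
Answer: 4/1085395 ≈ 3.6853e-6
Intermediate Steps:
o(c) = -525/4 (o(c) = -¼*525 = -525/4)
1/((100196 + 171284) + o(-930)) = 1/((100196 + 171284) - 525/4) = 1/(271480 - 525/4) = 1/(1085395/4) = 4/1085395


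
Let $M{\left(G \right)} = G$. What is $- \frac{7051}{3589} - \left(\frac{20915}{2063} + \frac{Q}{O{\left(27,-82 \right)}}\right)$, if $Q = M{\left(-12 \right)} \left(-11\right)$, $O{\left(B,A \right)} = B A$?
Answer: $- \frac{32903254258}{2732115483} \approx -12.043$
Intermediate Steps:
$O{\left(B,A \right)} = A B$
$Q = 132$ ($Q = \left(-12\right) \left(-11\right) = 132$)
$- \frac{7051}{3589} - \left(\frac{20915}{2063} + \frac{Q}{O{\left(27,-82 \right)}}\right) = - \frac{7051}{3589} - \left(\frac{20915}{2063} + \frac{132}{\left(-82\right) 27}\right) = \left(-7051\right) \frac{1}{3589} - \left(20915 \cdot \frac{1}{2063} + \frac{132}{-2214}\right) = - \frac{7051}{3589} - \left(\frac{20915}{2063} + 132 \left(- \frac{1}{2214}\right)\right) = - \frac{7051}{3589} - \left(\frac{20915}{2063} - \frac{22}{369}\right) = - \frac{7051}{3589} - \frac{7672249}{761247} = - \frac{32903254258}{2732115483}$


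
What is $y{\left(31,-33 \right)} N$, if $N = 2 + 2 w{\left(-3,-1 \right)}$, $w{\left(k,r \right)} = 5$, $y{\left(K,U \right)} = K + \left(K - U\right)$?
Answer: $1140$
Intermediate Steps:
$y{\left(K,U \right)} = - U + 2 K$
$N = 12$ ($N = 2 + 2 \cdot 5 = 2 + 10 = 12$)
$y{\left(31,-33 \right)} N = \left(\left(-1\right) \left(-33\right) + 2 \cdot 31\right) 12 = \left(33 + 62\right) 12 = 95 \cdot 12 = 1140$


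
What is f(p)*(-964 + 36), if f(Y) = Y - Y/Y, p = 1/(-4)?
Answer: 1160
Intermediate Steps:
p = -¼ ≈ -0.25000
f(Y) = -1 + Y (f(Y) = Y - 1*1 = Y - 1 = -1 + Y)
f(p)*(-964 + 36) = (-1 - ¼)*(-964 + 36) = -5/4*(-928) = 1160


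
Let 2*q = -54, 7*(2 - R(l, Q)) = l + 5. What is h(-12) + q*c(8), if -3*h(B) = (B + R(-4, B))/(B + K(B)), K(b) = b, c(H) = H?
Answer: -108935/504 ≈ -216.14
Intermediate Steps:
R(l, Q) = 9/7 - l/7 (R(l, Q) = 2 - (l + 5)/7 = 2 - (5 + l)/7 = 2 + (-5/7 - l/7) = 9/7 - l/7)
q = -27 (q = (½)*(-54) = -27)
h(B) = -(13/7 + B)/(6*B) (h(B) = -(B + (9/7 - ⅐*(-4)))/(3*(B + B)) = -(B + (9/7 + 4/7))/(3*(2*B)) = -(B + 13/7)*1/(2*B)/3 = -(13/7 + B)*1/(2*B)/3 = -(13/7 + B)/(6*B))
h(-12) + q*c(8) = (1/42)*(-13 - 7*(-12))/(-12) - 27*8 = (1/42)*(-1/12)*(-13 + 84) - 216 = (1/42)*(-1/12)*71 - 216 = -71/504 - 216 = -108935/504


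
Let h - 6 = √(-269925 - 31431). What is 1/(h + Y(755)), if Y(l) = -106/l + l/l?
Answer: 3910145/171807275941 - 3420150*I*√8371/171807275941 ≈ 2.2759e-5 - 0.0018213*I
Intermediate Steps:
h = 6 + 6*I*√8371 (h = 6 + √(-269925 - 31431) = 6 + √(-301356) = 6 + 6*I*√8371 ≈ 6.0 + 548.96*I)
Y(l) = 1 - 106/l (Y(l) = -106/l + 1 = 1 - 106/l)
1/(h + Y(755)) = 1/((6 + 6*I*√8371) + (-106 + 755)/755) = 1/((6 + 6*I*√8371) + (1/755)*649) = 1/((6 + 6*I*√8371) + 649/755) = 1/(5179/755 + 6*I*√8371)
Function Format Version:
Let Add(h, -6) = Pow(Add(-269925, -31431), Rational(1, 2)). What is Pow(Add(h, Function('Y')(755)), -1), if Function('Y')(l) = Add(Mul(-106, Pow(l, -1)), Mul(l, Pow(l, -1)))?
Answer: Add(Rational(3910145, 171807275941), Mul(Rational(-3420150, 171807275941), I, Pow(8371, Rational(1, 2)))) ≈ Add(2.2759e-5, Mul(-0.0018213, I))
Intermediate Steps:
h = Add(6, Mul(6, I, Pow(8371, Rational(1, 2)))) (h = Add(6, Pow(Add(-269925, -31431), Rational(1, 2))) = Add(6, Pow(-301356, Rational(1, 2))) = Add(6, Mul(6, I, Pow(8371, Rational(1, 2)))) ≈ Add(6.0000, Mul(548.96, I)))
Function('Y')(l) = Add(1, Mul(-106, Pow(l, -1))) (Function('Y')(l) = Add(Mul(-106, Pow(l, -1)), 1) = Add(1, Mul(-106, Pow(l, -1))))
Pow(Add(h, Function('Y')(755)), -1) = Pow(Add(Add(6, Mul(6, I, Pow(8371, Rational(1, 2)))), Mul(Pow(755, -1), Add(-106, 755))), -1) = Pow(Add(Add(6, Mul(6, I, Pow(8371, Rational(1, 2)))), Mul(Rational(1, 755), 649)), -1) = Pow(Add(Add(6, Mul(6, I, Pow(8371, Rational(1, 2)))), Rational(649, 755)), -1) = Pow(Add(Rational(5179, 755), Mul(6, I, Pow(8371, Rational(1, 2)))), -1)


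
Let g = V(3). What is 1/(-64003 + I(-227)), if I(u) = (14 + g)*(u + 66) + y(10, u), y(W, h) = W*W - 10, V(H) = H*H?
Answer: -1/67616 ≈ -1.4789e-5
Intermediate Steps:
V(H) = H²
g = 9 (g = 3² = 9)
y(W, h) = -10 + W² (y(W, h) = W² - 10 = -10 + W²)
I(u) = 1608 + 23*u (I(u) = (14 + 9)*(u + 66) + (-10 + 10²) = 23*(66 + u) + (-10 + 100) = (1518 + 23*u) + 90 = 1608 + 23*u)
1/(-64003 + I(-227)) = 1/(-64003 + (1608 + 23*(-227))) = 1/(-64003 + (1608 - 5221)) = 1/(-64003 - 3613) = 1/(-67616) = -1/67616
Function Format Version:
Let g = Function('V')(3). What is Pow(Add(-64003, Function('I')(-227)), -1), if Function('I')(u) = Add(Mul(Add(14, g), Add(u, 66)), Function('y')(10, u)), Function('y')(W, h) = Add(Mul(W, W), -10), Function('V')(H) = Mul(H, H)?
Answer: Rational(-1, 67616) ≈ -1.4789e-5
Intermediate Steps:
Function('V')(H) = Pow(H, 2)
g = 9 (g = Pow(3, 2) = 9)
Function('y')(W, h) = Add(-10, Pow(W, 2)) (Function('y')(W, h) = Add(Pow(W, 2), -10) = Add(-10, Pow(W, 2)))
Function('I')(u) = Add(1608, Mul(23, u)) (Function('I')(u) = Add(Mul(Add(14, 9), Add(u, 66)), Add(-10, Pow(10, 2))) = Add(Mul(23, Add(66, u)), Add(-10, 100)) = Add(Add(1518, Mul(23, u)), 90) = Add(1608, Mul(23, u)))
Pow(Add(-64003, Function('I')(-227)), -1) = Pow(Add(-64003, Add(1608, Mul(23, -227))), -1) = Pow(Add(-64003, Add(1608, -5221)), -1) = Pow(Add(-64003, -3613), -1) = Pow(-67616, -1) = Rational(-1, 67616)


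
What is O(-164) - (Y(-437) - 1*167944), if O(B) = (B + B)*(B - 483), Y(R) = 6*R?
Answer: 382782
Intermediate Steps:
O(B) = 2*B*(-483 + B) (O(B) = (2*B)*(-483 + B) = 2*B*(-483 + B))
O(-164) - (Y(-437) - 1*167944) = 2*(-164)*(-483 - 164) - (6*(-437) - 1*167944) = 2*(-164)*(-647) - (-2622 - 167944) = 212216 - 1*(-170566) = 212216 + 170566 = 382782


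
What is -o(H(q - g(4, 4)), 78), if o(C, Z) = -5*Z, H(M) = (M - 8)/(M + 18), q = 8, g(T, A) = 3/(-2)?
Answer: 390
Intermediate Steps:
g(T, A) = -3/2 (g(T, A) = 3*(-1/2) = -3/2)
H(M) = (-8 + M)/(18 + M)
-o(H(q - g(4, 4)), 78) = -(-5)*78 = -1*(-390) = 390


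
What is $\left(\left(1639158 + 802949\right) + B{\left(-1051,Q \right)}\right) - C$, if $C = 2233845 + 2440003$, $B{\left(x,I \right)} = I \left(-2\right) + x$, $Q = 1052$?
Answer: $-2234896$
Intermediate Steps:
$B{\left(x,I \right)} = x - 2 I$ ($B{\left(x,I \right)} = - 2 I + x = x - 2 I$)
$C = 4673848$
$\left(\left(1639158 + 802949\right) + B{\left(-1051,Q \right)}\right) - C = \left(\left(1639158 + 802949\right) - 3155\right) - 4673848 = \left(2442107 - 3155\right) - 4673848 = 2438952 - 4673848 = -2234896$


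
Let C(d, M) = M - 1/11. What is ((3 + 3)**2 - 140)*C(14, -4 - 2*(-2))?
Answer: 104/11 ≈ 9.4545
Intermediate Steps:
C(d, M) = -1/11 + M (C(d, M) = M - 1*1/11 = M - 1/11 = -1/11 + M)
((3 + 3)**2 - 140)*C(14, -4 - 2*(-2)) = ((3 + 3)**2 - 140)*(-1/11 + (-4 - 2*(-2))) = (6**2 - 140)*(-1/11 + (-4 + 4)) = (36 - 140)*(-1/11 + 0) = -104*(-1/11) = 104/11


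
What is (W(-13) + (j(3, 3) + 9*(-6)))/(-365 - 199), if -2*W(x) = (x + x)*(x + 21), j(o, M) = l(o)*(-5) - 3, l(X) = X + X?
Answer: -17/564 ≈ -0.030142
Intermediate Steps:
l(X) = 2*X
j(o, M) = -3 - 10*o (j(o, M) = (2*o)*(-5) - 3 = -10*o - 3 = -3 - 10*o)
W(x) = -x*(21 + x) (W(x) = -(x + x)*(x + 21)/2 = -2*x*(21 + x)/2 = -x*(21 + x))
(W(-13) + (j(3, 3) + 9*(-6)))/(-365 - 199) = (-1*(-13)*(21 - 13) + ((-3 - 10*3) + 9*(-6)))/(-365 - 199) = (-1*(-13)*8 + ((-3 - 30) - 54))/(-564) = (104 + (-33 - 54))*(-1/564) = (104 - 87)*(-1/564) = 17*(-1/564) = -17/564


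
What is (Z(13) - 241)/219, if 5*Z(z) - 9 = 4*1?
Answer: -1192/1095 ≈ -1.0886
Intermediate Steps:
Z(z) = 13/5 (Z(z) = 9/5 + (4*1)/5 = 9/5 + (⅕)*4 = 9/5 + ⅘ = 13/5)
(Z(13) - 241)/219 = (13/5 - 241)/219 = -1192/5*1/219 = -1192/1095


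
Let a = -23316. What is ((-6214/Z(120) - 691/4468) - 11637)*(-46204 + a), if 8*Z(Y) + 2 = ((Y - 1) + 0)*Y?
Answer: 586657134373980/724933 ≈ 8.0926e+8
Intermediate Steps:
Z(Y) = -¼ + Y*(-1 + Y)/8 (Z(Y) = -¼ + (((Y - 1) + 0)*Y)/8 = -¼ + (((-1 + Y) + 0)*Y)/8 = -¼ + ((-1 + Y)*Y)/8 = -¼ + (Y*(-1 + Y))/8 = -¼ + Y*(-1 + Y)/8)
((-6214/Z(120) - 691/4468) - 11637)*(-46204 + a) = ((-6214/(-¼ - ⅛*120 + (⅛)*120²) - 691/4468) - 11637)*(-46204 - 23316) = ((-6214/(-¼ - 15 + (⅛)*14400) - 691*1/4468) - 11637)*(-69520) = ((-6214/(-¼ - 15 + 1800) - 691/4468) - 11637)*(-69520) = ((-6214/7139/4 - 691/4468) - 11637)*(-69520) = ((-6214*4/7139 - 691/4468) - 11637)*(-69520) = ((-24856/7139 - 691/4468) - 11637)*(-69520) = (-115989657/31897052 - 11637)*(-69520) = -371301983781/31897052*(-69520) = 586657134373980/724933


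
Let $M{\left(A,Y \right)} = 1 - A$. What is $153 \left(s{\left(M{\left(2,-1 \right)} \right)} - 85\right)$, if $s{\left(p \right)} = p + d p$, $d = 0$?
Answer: $-13158$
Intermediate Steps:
$s{\left(p \right)} = p$ ($s{\left(p \right)} = p + 0 p = p + 0 = p$)
$153 \left(s{\left(M{\left(2,-1 \right)} \right)} - 85\right) = 153 \left(\left(1 - 2\right) - 85\right) = 153 \left(-1 - 85\right) = 153 \left(-86\right) = -13158$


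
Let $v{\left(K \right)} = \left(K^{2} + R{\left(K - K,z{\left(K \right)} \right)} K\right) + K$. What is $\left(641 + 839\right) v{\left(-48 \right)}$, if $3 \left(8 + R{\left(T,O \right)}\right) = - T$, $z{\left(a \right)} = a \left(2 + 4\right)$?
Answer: $3907200$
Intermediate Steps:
$z{\left(a \right)} = 6 a$ ($z{\left(a \right)} = a 6 = 6 a$)
$R{\left(T,O \right)} = -8 - \frac{T}{3}$ ($R{\left(T,O \right)} = -8 + \frac{\left(-1\right) T}{3} = -8 - \frac{T}{3}$)
$v{\left(K \right)} = K^{2} - 7 K$ ($v{\left(K \right)} = \left(K^{2} + \left(-8 - \frac{K - K}{3}\right) K\right) + K = \left(K^{2} + \left(-8 - 0\right) K\right) + K = \left(K^{2} + \left(-8 + 0\right) K\right) + K = \left(K^{2} - 8 K\right) + K = K^{2} - 7 K$)
$\left(641 + 839\right) v{\left(-48 \right)} = \left(641 + 839\right) \left(- 48 \left(-7 - 48\right)\right) = 1480 \left(\left(-48\right) \left(-55\right)\right) = 1480 \cdot 2640 = 3907200$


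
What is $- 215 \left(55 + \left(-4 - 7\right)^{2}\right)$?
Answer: $-37840$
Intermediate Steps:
$- 215 \left(55 + \left(-4 - 7\right)^{2}\right) = - 215 \left(55 + \left(-11\right)^{2}\right) = - 215 \left(55 + 121\right) = \left(-215\right) 176 = -37840$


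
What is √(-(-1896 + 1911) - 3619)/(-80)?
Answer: -I*√3634/80 ≈ -0.75353*I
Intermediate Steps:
√(-(-1896 + 1911) - 3619)/(-80) = √(-1*15 - 3619)*(-1/80) = √(-15 - 3619)*(-1/80) = √(-3634)*(-1/80) = (I*√3634)*(-1/80) = -I*√3634/80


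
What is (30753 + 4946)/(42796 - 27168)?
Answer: 35699/15628 ≈ 2.2843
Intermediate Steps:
(30753 + 4946)/(42796 - 27168) = 35699/15628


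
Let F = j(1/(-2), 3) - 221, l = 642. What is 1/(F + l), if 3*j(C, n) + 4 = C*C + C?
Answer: 12/5035 ≈ 0.0023833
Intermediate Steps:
j(C, n) = -4/3 + C/3 + C**2/3 (j(C, n) = -4/3 + (C*C + C)/3 = -4/3 + (C**2 + C)/3 = -4/3 + (C + C**2)/3 = -4/3 + (C/3 + C**2/3) = -4/3 + C/3 + C**2/3)
F = -2669/12 (F = (-4/3 + (1/(-2))/3 + (1/(-2))**2/3) - 221 = (-4/3 + (1*(-1/2))/3 + (1*(-1/2))**2/3) - 221 = (-4/3 + (1/3)*(-1/2) + (-1/2)**2/3) - 221 = (-4/3 - 1/6 + (1/3)*(1/4)) - 221 = (-4/3 - 1/6 + 1/12) - 221 = -17/12 - 221 = -2669/12 ≈ -222.42)
1/(F + l) = 1/(-2669/12 + 642) = 1/(5035/12) = 12/5035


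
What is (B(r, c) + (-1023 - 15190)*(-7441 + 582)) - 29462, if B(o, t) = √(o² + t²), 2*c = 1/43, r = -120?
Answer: 111175505 + √106502401/86 ≈ 1.1118e+8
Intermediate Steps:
c = 1/86 (c = (½)/43 = (½)*(1/43) = 1/86 ≈ 0.011628)
(B(r, c) + (-1023 - 15190)*(-7441 + 582)) - 29462 = (√((-120)² + (1/86)²) + (-1023 - 15190)*(-7441 + 582)) - 29462 = (√(14400 + 1/7396) - 16213*(-6859)) - 29462 = (√(106502401/7396) + 111204967) - 29462 = (√106502401/86 + 111204967) - 29462 = (111204967 + √106502401/86) - 29462 = 111175505 + √106502401/86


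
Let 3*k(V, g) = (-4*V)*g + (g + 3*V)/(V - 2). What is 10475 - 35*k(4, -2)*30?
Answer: -2475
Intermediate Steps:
k(V, g) = -4*V*g/3 + (g + 3*V)/(3*(-2 + V)) (k(V, g) = ((-4*V)*g + (g + 3*V)/(V - 2))/3 = (-4*V*g + (g + 3*V)/(-2 + V))/3 = ((g + 3*V)/(-2 + V) - 4*V*g)/3 = -4*V*g/3 + (g + 3*V)/(3*(-2 + V)))
10475 - 35*k(4, -2)*30 = 10475 - 35*((-2 + 3*4 - 4*(-2)*4**2 + 8*4*(-2))/(3*(-2 + 4)))*30 = 10475 - 35*((1/3)*(-2 + 12 - 4*(-2)*16 - 64)/2)*30 = 10475 - 35*((1/3)*(1/2)*(-2 + 12 + 128 - 64))*30 = 10475 - 35*((1/3)*(1/2)*74)*30 = 10475 - 35*(37/3)*30 = 10475 - 1295*30/3 = 10475 - 1*12950 = 10475 - 12950 = -2475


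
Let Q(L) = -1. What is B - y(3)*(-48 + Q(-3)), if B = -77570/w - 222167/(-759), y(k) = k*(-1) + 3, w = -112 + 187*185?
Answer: 691100821/2379327 ≈ 290.46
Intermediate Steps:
w = 34483 (w = -112 + 34595 = 34483)
y(k) = 3 - k (y(k) = -k + 3 = 3 - k)
B = 691100821/2379327 (B = -77570/34483 - 222167/(-759) = -77570*1/34483 - 222167*(-1/759) = -77570/34483 + 20197/69 = 691100821/2379327 ≈ 290.46)
B - y(3)*(-48 + Q(-3)) = 691100821/2379327 - (3 - 1*3)*(-48 - 1) = 691100821/2379327 - (3 - 3)*(-49) = 691100821/2379327 - 0*(-49) = 691100821/2379327 - 1*0 = 691100821/2379327 + 0 = 691100821/2379327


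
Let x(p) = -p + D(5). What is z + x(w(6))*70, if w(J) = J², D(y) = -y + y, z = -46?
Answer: -2566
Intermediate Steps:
D(y) = 0
x(p) = -p (x(p) = -p + 0 = -p)
z + x(w(6))*70 = -46 - 1*6²*70 = -46 - 1*36*70 = -46 - 36*70 = -46 - 2520 = -2566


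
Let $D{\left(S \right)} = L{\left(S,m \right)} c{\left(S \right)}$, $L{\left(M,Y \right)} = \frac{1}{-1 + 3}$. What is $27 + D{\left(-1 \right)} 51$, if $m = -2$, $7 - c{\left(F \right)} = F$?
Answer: $231$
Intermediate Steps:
$c{\left(F \right)} = 7 - F$
$L{\left(M,Y \right)} = \frac{1}{2}$
$D{\left(S \right)} = \frac{7}{2} - \frac{S}{2}$ ($D{\left(S \right)} = \frac{7 - S}{2} = \frac{7}{2} - \frac{S}{2}$)
$27 + D{\left(-1 \right)} 51 = 27 + \left(\frac{7}{2} - - \frac{1}{2}\right) 51 = 27 + \left(\frac{7}{2} + \frac{1}{2}\right) 51 = 27 + 4 \cdot 51 = 27 + 204 = 231$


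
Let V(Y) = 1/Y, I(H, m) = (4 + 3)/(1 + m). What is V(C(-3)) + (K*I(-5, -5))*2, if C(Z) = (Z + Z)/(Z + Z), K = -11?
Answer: 79/2 ≈ 39.500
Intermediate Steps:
I(H, m) = 7/(1 + m)
C(Z) = 1 (C(Z) = (2*Z)/((2*Z)) = (2*Z)*(1/(2*Z)) = 1)
V(C(-3)) + (K*I(-5, -5))*2 = 1/1 - 77/(1 - 5)*2 = 1 - 77/(-4)*2 = 1 - 77*(-1)/4*2 = 1 - 11*(-7/4)*2 = 1 + (77/4)*2 = 1 + 77/2 = 79/2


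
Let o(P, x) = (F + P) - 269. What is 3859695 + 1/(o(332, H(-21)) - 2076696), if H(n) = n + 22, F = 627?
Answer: 8012749978169/2076006 ≈ 3.8597e+6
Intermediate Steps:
H(n) = 22 + n
o(P, x) = 358 + P (o(P, x) = (627 + P) - 269 = 358 + P)
3859695 + 1/(o(332, H(-21)) - 2076696) = 3859695 + 1/((358 + 332) - 2076696) = 3859695 + 1/(690 - 2076696) = 3859695 + 1/(-2076006) = 3859695 - 1/2076006 = 8012749978169/2076006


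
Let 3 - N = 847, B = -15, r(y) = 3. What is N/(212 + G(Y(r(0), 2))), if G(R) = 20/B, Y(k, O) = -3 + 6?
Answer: -633/158 ≈ -4.0063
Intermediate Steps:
N = -844 (N = 3 - 1*847 = 3 - 847 = -844)
Y(k, O) = 3
G(R) = -4/3 (G(R) = 20/(-15) = 20*(-1/15) = -4/3)
N/(212 + G(Y(r(0), 2))) = -844/(212 - 4/3) = -844/632/3 = -844*3/632 = -633/158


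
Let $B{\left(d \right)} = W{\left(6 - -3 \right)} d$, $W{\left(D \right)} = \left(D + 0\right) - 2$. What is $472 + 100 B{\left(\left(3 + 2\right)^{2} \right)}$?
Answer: $17972$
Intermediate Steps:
$W{\left(D \right)} = -2 + D$ ($W{\left(D \right)} = D - 2 = -2 + D$)
$B{\left(d \right)} = 7 d$ ($B{\left(d \right)} = \left(-2 + \left(6 - -3\right)\right) d = \left(-2 + \left(6 + 3\right)\right) d = \left(-2 + 9\right) d = 7 d$)
$472 + 100 B{\left(\left(3 + 2\right)^{2} \right)} = 472 + 100 \cdot 7 \left(3 + 2\right)^{2} = 472 + 100 \cdot 7 \cdot 5^{2} = 472 + 100 \cdot 7 \cdot 25 = 472 + 100 \cdot 175 = 472 + 17500 = 17972$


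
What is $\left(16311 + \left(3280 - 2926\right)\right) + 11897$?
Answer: $28562$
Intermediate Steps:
$\left(16311 + \left(3280 - 2926\right)\right) + 11897 = \left(16311 + 354\right) + 11897 = 16665 + 11897 = 28562$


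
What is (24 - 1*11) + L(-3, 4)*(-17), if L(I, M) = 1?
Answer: -4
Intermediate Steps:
(24 - 1*11) + L(-3, 4)*(-17) = (24 - 1*11) + 1*(-17) = (24 - 11) - 17 = 13 - 17 = -4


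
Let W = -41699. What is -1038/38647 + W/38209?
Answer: -1651202195/1476663223 ≈ -1.1182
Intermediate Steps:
-1038/38647 + W/38209 = -1038/38647 - 41699/38209 = -1651202195/1476663223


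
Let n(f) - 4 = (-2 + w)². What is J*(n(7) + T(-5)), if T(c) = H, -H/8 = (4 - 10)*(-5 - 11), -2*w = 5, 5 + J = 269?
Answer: -196350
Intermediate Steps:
J = 264 (J = -5 + 269 = 264)
w = -5/2 (w = -½*5 = -5/2 ≈ -2.5000)
H = -768 (H = -8*(4 - 10)*(-5 - 11) = -(-48)*(-16) = -8*96 = -768)
T(c) = -768
n(f) = 97/4 (n(f) = 4 + (-2 - 5/2)² = 4 + (-9/2)² = 4 + 81/4 = 97/4)
J*(n(7) + T(-5)) = 264*(97/4 - 768) = 264*(-2975/4) = -196350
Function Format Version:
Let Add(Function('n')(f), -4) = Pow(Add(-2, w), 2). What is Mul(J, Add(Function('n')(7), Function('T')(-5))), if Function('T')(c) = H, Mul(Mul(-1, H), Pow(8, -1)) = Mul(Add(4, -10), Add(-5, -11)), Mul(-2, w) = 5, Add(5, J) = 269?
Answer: -196350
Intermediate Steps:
J = 264 (J = Add(-5, 269) = 264)
w = Rational(-5, 2) (w = Mul(Rational(-1, 2), 5) = Rational(-5, 2) ≈ -2.5000)
H = -768 (H = Mul(-8, Mul(Add(4, -10), Add(-5, -11))) = Mul(-8, Mul(-6, -16)) = Mul(-8, 96) = -768)
Function('T')(c) = -768
Function('n')(f) = Rational(97, 4) (Function('n')(f) = Add(4, Pow(Add(-2, Rational(-5, 2)), 2)) = Add(4, Pow(Rational(-9, 2), 2)) = Add(4, Rational(81, 4)) = Rational(97, 4))
Mul(J, Add(Function('n')(7), Function('T')(-5))) = Mul(264, Add(Rational(97, 4), -768)) = Mul(264, Rational(-2975, 4)) = -196350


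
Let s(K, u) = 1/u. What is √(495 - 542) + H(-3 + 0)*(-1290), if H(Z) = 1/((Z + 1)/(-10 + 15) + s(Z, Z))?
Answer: 19350/11 + I*√47 ≈ 1759.1 + 6.8557*I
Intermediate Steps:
H(Z) = 1/(⅕ + 1/Z + Z/5) (H(Z) = 1/((Z + 1)/(-10 + 15) + 1/Z) = 1/((1 + Z)/5 + 1/Z) = 1/((1 + Z)*(⅕) + 1/Z) = 1/((⅕ + Z/5) + 1/Z) = 1/(⅕ + 1/Z + Z/5))
√(495 - 542) + H(-3 + 0)*(-1290) = √(495 - 542) + (5*(-3 + 0)/(5 + (-3 + 0)*(1 + (-3 + 0))))*(-1290) = √(-47) + (5*(-3)/(5 - 3*(1 - 3)))*(-1290) = I*√47 + (5*(-3)/(5 - 3*(-2)))*(-1290) = I*√47 + (5*(-3)/(5 + 6))*(-1290) = I*√47 + (5*(-3)/11)*(-1290) = I*√47 + (5*(-3)*(1/11))*(-1290) = I*√47 - 15/11*(-1290) = I*√47 + 19350/11 = 19350/11 + I*√47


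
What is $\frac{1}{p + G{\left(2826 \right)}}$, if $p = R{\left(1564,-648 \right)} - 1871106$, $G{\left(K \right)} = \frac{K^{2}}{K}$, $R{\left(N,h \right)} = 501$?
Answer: $- \frac{1}{1867779} \approx -5.3539 \cdot 10^{-7}$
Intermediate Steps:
$G{\left(K \right)} = K$
$p = -1870605$ ($p = 501 - 1871106 = -1870605$)
$\frac{1}{p + G{\left(2826 \right)}} = \frac{1}{-1870605 + 2826} = \frac{1}{-1867779} = - \frac{1}{1867779}$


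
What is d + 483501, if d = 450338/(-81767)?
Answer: 5647710847/11681 ≈ 4.8350e+5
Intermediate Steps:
d = -64334/11681 (d = 450338*(-1/81767) = -64334/11681 ≈ -5.5076)
d + 483501 = -64334/11681 + 483501 = 5647710847/11681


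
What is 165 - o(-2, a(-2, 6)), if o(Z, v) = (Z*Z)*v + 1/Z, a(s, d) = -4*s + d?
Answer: 219/2 ≈ 109.50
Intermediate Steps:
a(s, d) = d - 4*s
o(Z, v) = 1/Z + v*Z² (o(Z, v) = Z²*v + 1/Z = v*Z² + 1/Z = 1/Z + v*Z²)
165 - o(-2, a(-2, 6)) = 165 - (1 + (6 - 4*(-2))*(-2)³)/(-2) = 165 - (-1)*(1 + (6 + 8)*(-8))/2 = 165 - (-1)*(1 + 14*(-8))/2 = 165 - (-1)*(1 - 112)/2 = 165 - (-1)*(-111)/2 = 165 - 1*111/2 = 165 - 111/2 = 219/2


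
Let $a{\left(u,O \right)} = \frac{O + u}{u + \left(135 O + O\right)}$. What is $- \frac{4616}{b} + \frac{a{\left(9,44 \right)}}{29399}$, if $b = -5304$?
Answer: $\frac{7820048506}{8985598557} \approx 0.87029$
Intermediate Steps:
$a{\left(u,O \right)} = \frac{O + u}{u + 136 O}$
$- \frac{4616}{b} + \frac{a{\left(9,44 \right)}}{29399} = - \frac{4616}{-5304} + \frac{\frac{1}{9 + 136 \cdot 44} \left(44 + 9\right)}{29399} = \left(-4616\right) \left(- \frac{1}{5304}\right) + \frac{1}{9 + 5984} \cdot 53 \cdot \frac{1}{29399} = \frac{577}{663} + \frac{1}{5993} \cdot 53 \cdot \frac{1}{29399} = \frac{577}{663} + \frac{53}{5993} \cdot \frac{1}{29399} = \frac{577}{663} + \frac{53}{176188207} = \frac{7820048506}{8985598557}$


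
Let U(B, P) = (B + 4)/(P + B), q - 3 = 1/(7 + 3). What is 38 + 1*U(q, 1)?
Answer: 1629/41 ≈ 39.732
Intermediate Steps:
q = 31/10 (q = 3 + 1/(7 + 3) = 3 + 1/10 = 3 + ⅒ = 31/10 ≈ 3.1000)
U(B, P) = (4 + B)/(B + P)
38 + 1*U(q, 1) = 38 + 1*((4 + 31/10)/(31/10 + 1)) = 38 + 1*((71/10)/(41/10)) = 38 + 1*((10/41)*(71/10)) = 38 + 1*(71/41) = 38 + 71/41 = 1629/41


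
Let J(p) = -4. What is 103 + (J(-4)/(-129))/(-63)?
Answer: 837077/8127 ≈ 103.00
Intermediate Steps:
103 + (J(-4)/(-129))/(-63) = 103 + (-4/(-129))/(-63) = 103 - (-4)*(-1)/(63*129) = 103 - 1/63*4/129 = 103 - 4/8127 = 837077/8127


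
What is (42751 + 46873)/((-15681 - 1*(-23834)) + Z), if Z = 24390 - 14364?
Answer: 89624/18179 ≈ 4.9301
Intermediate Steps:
Z = 10026
(42751 + 46873)/((-15681 - 1*(-23834)) + Z) = (42751 + 46873)/((-15681 - 1*(-23834)) + 10026) = 89624/((-15681 + 23834) + 10026) = 89624/(8153 + 10026) = 89624/18179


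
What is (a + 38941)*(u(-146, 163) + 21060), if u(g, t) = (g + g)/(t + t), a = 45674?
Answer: 290452325910/163 ≈ 1.7819e+9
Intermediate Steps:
u(g, t) = g/t (u(g, t) = (2*g)/((2*t)) = (2*g)*(1/(2*t)) = g/t)
(a + 38941)*(u(-146, 163) + 21060) = (45674 + 38941)*(-146/163 + 21060) = 84615*(-146*1/163 + 21060) = 84615*(-146/163 + 21060) = 84615*(3432634/163) = 290452325910/163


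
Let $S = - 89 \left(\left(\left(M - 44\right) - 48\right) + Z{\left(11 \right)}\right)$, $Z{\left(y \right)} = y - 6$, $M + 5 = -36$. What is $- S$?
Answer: $-11392$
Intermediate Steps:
$M = -41$ ($M = -5 - 36 = -41$)
$Z{\left(y \right)} = -6 + y$
$S = 11392$ ($S = - 89 \left(\left(\left(-41 - 44\right) - 48\right) + \left(-6 + 11\right)\right) = - 89 \left(\left(-85 - 48\right) + 5\right) = - 89 \left(-133 + 5\right) = \left(-89\right) \left(-128\right) = 11392$)
$- S = \left(-1\right) 11392 = -11392$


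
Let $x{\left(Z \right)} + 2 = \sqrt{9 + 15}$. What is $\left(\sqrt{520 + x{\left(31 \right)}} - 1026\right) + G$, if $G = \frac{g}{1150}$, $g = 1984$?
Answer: $- \frac{588958}{575} + \sqrt{518 + 2 \sqrt{6}} \approx -1001.4$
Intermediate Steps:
$x{\left(Z \right)} = -2 + 2 \sqrt{6}$ ($x{\left(Z \right)} = -2 + \sqrt{9 + 15} = -2 + \sqrt{24} = -2 + 2 \sqrt{6}$)
$G = \frac{992}{575}$ ($G = \frac{1984}{1150} = 1984 \cdot \frac{1}{1150} = \frac{992}{575} \approx 1.7252$)
$\left(\sqrt{520 + x{\left(31 \right)}} - 1026\right) + G = \left(\sqrt{520 - \left(2 - 2 \sqrt{6}\right)} - 1026\right) + \frac{992}{575} = \left(\sqrt{518 + 2 \sqrt{6}} - 1026\right) + \frac{992}{575} = \left(-1026 + \sqrt{518 + 2 \sqrt{6}}\right) + \frac{992}{575} = - \frac{588958}{575} + \sqrt{518 + 2 \sqrt{6}}$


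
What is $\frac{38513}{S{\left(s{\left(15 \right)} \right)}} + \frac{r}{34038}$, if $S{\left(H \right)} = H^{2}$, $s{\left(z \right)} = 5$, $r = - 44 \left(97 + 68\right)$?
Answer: $\frac{218453999}{141825} \approx 1540.3$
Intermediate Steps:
$r = -7260$ ($r = \left(-44\right) 165 = -7260$)
$\frac{38513}{S{\left(s{\left(15 \right)} \right)}} + \frac{r}{34038} = \frac{38513}{5^{2}} - \frac{7260}{34038} = \frac{38513}{25} - \frac{1210}{5673} = \frac{218453999}{141825}$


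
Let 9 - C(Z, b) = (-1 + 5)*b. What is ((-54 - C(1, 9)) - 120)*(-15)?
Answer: 2205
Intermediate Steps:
C(Z, b) = 9 - 4*b (C(Z, b) = 9 - (-1 + 5)*b = 9 - 4*b)
((-54 - C(1, 9)) - 120)*(-15) = ((-54 - (9 - 4*9)) - 120)*(-15) = ((-54 - (9 - 36)) - 120)*(-15) = ((-54 - 1*(-27)) - 120)*(-15) = ((-54 + 27) - 120)*(-15) = (-27 - 120)*(-15) = -147*(-15) = 2205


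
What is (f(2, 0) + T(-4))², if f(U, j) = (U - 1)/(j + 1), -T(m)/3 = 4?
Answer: 121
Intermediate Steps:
T(m) = -12 (T(m) = -3*4 = -12)
f(U, j) = (-1 + U)/(1 + j)
(f(2, 0) + T(-4))² = ((-1 + 2)/(1 + 0) - 12)² = (1/1 - 12)² = (1*1 - 12)² = (1 - 12)² = (-11)² = 121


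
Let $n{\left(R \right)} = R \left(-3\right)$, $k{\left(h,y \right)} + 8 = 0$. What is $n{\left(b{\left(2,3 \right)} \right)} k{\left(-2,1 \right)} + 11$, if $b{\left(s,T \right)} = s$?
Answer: $59$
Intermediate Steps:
$k{\left(h,y \right)} = -8$ ($k{\left(h,y \right)} = -8 + 0 = -8$)
$n{\left(R \right)} = - 3 R$
$n{\left(b{\left(2,3 \right)} \right)} k{\left(-2,1 \right)} + 11 = \left(-3\right) 2 \left(-8\right) + 11 = \left(-6\right) \left(-8\right) + 11 = 48 + 11 = 59$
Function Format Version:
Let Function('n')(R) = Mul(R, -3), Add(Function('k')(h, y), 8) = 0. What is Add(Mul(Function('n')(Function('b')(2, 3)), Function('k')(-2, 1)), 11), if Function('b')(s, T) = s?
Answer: 59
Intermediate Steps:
Function('k')(h, y) = -8 (Function('k')(h, y) = Add(-8, 0) = -8)
Function('n')(R) = Mul(-3, R)
Add(Mul(Function('n')(Function('b')(2, 3)), Function('k')(-2, 1)), 11) = Add(Mul(Mul(-3, 2), -8), 11) = Add(Mul(-6, -8), 11) = Add(48, 11) = 59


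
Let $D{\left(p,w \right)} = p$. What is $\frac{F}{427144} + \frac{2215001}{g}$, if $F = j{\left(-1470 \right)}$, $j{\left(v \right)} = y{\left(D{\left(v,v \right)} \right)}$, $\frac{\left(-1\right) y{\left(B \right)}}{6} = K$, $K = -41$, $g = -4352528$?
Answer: $- \frac{118131708157}{232394527504} \approx -0.50832$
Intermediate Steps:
$y{\left(B \right)} = 246$ ($y{\left(B \right)} = \left(-6\right) \left(-41\right) = 246$)
$j{\left(v \right)} = 246$
$F = 246$
$\frac{F}{427144} + \frac{2215001}{g} = \frac{246}{427144} + \frac{2215001}{-4352528} = 246 \cdot \frac{1}{427144} + 2215001 \left(- \frac{1}{4352528}\right) = \frac{123}{213572} - \frac{2215001}{4352528} = - \frac{118131708157}{232394527504}$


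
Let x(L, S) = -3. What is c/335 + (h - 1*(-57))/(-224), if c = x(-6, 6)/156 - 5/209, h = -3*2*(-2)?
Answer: -937757/3043040 ≈ -0.30816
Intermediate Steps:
h = 12 (h = -6*(-2) = 12)
c = -469/10868 (c = -3/156 - 5/209 = -3*1/156 - 5*1/209 = -1/52 - 5/209 = -469/10868 ≈ -0.043154)
c/335 + (h - 1*(-57))/(-224) = -469/10868/335 + (12 - 1*(-57))/(-224) = -469/10868*1/335 + (12 + 57)*(-1/224) = -7/54340 + 69*(-1/224) = -7/54340 - 69/224 = -937757/3043040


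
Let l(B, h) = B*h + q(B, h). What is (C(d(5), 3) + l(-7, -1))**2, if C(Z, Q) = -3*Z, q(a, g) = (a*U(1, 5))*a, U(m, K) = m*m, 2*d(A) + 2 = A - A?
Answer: 3481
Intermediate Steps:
d(A) = -1 (d(A) = -1 + (A - A)/2 = -1 + (1/2)*0 = -1 + 0 = -1)
U(m, K) = m**2
q(a, g) = a**2 (q(a, g) = (a*1**2)*a = (a*1)*a = a*a = a**2)
l(B, h) = B**2 + B*h (l(B, h) = B*h + B**2 = B**2 + B*h)
(C(d(5), 3) + l(-7, -1))**2 = (-3*(-1) - 7*(-7 - 1))**2 = (3 - 7*(-8))**2 = (3 + 56)**2 = 59**2 = 3481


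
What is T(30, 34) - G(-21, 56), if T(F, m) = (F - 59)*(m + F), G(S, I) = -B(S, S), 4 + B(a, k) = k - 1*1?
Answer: -1882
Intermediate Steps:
B(a, k) = -5 + k (B(a, k) = -4 + (k - 1*1) = -4 + (k - 1) = -4 + (-1 + k) = -5 + k)
G(S, I) = 5 - S (G(S, I) = -(-5 + S) = 5 - S)
T(F, m) = (-59 + F)*(F + m)
T(30, 34) - G(-21, 56) = (30² - 59*30 - 59*34 + 30*34) - (5 - 1*(-21)) = (900 - 1770 - 2006 + 1020) - (5 + 21) = -1856 - 1*26 = -1856 - 26 = -1882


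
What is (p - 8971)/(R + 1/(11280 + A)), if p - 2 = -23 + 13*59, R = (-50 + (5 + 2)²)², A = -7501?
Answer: -888065/108 ≈ -8222.8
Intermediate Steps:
R = 1 (R = (-50 + 7²)² = (-50 + 49)² = (-1)² = 1)
p = 746 (p = 2 + (-23 + 13*59) = 2 + (-23 + 767) = 2 + 744 = 746)
(p - 8971)/(R + 1/(11280 + A)) = (746 - 8971)/(1 + 1/(11280 - 7501)) = -8225/(1 + 1/3779) = -8225/3780/3779 = -8225*3779/3780 = -888065/108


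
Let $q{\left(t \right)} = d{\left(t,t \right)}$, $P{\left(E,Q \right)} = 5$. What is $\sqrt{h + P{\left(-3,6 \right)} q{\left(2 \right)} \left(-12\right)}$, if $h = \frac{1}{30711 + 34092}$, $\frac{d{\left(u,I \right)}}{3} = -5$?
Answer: $\frac{\sqrt{3779485992903}}{64803} \approx 30.0$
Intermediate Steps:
$d{\left(u,I \right)} = -15$ ($d{\left(u,I \right)} = 3 \left(-5\right) = -15$)
$q{\left(t \right)} = -15$
$h = \frac{1}{64803} \approx 1.5431 \cdot 10^{-5}$
$\sqrt{h + P{\left(-3,6 \right)} q{\left(2 \right)} \left(-12\right)} = \sqrt{\frac{1}{64803} + 5 \left(-15\right) \left(-12\right)} = \sqrt{\frac{1}{64803} - -900} = \sqrt{\frac{1}{64803} + 900} = \sqrt{\frac{58322701}{64803}} = \frac{\sqrt{3779485992903}}{64803}$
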